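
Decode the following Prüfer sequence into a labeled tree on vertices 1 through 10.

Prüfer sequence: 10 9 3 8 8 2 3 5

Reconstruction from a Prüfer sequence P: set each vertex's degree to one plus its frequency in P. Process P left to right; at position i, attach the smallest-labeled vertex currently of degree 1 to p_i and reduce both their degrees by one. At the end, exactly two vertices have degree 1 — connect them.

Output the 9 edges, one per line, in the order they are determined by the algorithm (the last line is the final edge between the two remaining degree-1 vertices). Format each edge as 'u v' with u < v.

Answer: 1 10
4 9
3 6
7 8
8 9
2 8
2 3
3 5
5 10

Derivation:
Initial degrees: {1:1, 2:2, 3:3, 4:1, 5:2, 6:1, 7:1, 8:3, 9:2, 10:2}
Step 1: smallest deg-1 vertex = 1, p_1 = 10. Add edge {1,10}. Now deg[1]=0, deg[10]=1.
Step 2: smallest deg-1 vertex = 4, p_2 = 9. Add edge {4,9}. Now deg[4]=0, deg[9]=1.
Step 3: smallest deg-1 vertex = 6, p_3 = 3. Add edge {3,6}. Now deg[6]=0, deg[3]=2.
Step 4: smallest deg-1 vertex = 7, p_4 = 8. Add edge {7,8}. Now deg[7]=0, deg[8]=2.
Step 5: smallest deg-1 vertex = 9, p_5 = 8. Add edge {8,9}. Now deg[9]=0, deg[8]=1.
Step 6: smallest deg-1 vertex = 8, p_6 = 2. Add edge {2,8}. Now deg[8]=0, deg[2]=1.
Step 7: smallest deg-1 vertex = 2, p_7 = 3. Add edge {2,3}. Now deg[2]=0, deg[3]=1.
Step 8: smallest deg-1 vertex = 3, p_8 = 5. Add edge {3,5}. Now deg[3]=0, deg[5]=1.
Final: two remaining deg-1 vertices are 5, 10. Add edge {5,10}.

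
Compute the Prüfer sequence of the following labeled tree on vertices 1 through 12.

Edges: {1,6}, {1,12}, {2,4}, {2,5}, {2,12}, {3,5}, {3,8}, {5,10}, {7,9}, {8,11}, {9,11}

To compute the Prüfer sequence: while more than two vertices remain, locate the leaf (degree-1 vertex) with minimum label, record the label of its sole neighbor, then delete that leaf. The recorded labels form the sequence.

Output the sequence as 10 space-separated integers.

Step 1: leaves = {4,6,7,10}. Remove smallest leaf 4, emit neighbor 2.
Step 2: leaves = {6,7,10}. Remove smallest leaf 6, emit neighbor 1.
Step 3: leaves = {1,7,10}. Remove smallest leaf 1, emit neighbor 12.
Step 4: leaves = {7,10,12}. Remove smallest leaf 7, emit neighbor 9.
Step 5: leaves = {9,10,12}. Remove smallest leaf 9, emit neighbor 11.
Step 6: leaves = {10,11,12}. Remove smallest leaf 10, emit neighbor 5.
Step 7: leaves = {11,12}. Remove smallest leaf 11, emit neighbor 8.
Step 8: leaves = {8,12}. Remove smallest leaf 8, emit neighbor 3.
Step 9: leaves = {3,12}. Remove smallest leaf 3, emit neighbor 5.
Step 10: leaves = {5,12}. Remove smallest leaf 5, emit neighbor 2.
Done: 2 vertices remain (2, 12). Sequence = [2 1 12 9 11 5 8 3 5 2]

Answer: 2 1 12 9 11 5 8 3 5 2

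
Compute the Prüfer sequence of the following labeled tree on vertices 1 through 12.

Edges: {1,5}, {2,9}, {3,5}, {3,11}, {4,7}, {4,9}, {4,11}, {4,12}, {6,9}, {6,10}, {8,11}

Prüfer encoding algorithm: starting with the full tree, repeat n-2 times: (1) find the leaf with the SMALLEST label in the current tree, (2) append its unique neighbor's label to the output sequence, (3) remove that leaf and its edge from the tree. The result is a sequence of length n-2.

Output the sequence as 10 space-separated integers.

Step 1: leaves = {1,2,7,8,10,12}. Remove smallest leaf 1, emit neighbor 5.
Step 2: leaves = {2,5,7,8,10,12}. Remove smallest leaf 2, emit neighbor 9.
Step 3: leaves = {5,7,8,10,12}. Remove smallest leaf 5, emit neighbor 3.
Step 4: leaves = {3,7,8,10,12}. Remove smallest leaf 3, emit neighbor 11.
Step 5: leaves = {7,8,10,12}. Remove smallest leaf 7, emit neighbor 4.
Step 6: leaves = {8,10,12}. Remove smallest leaf 8, emit neighbor 11.
Step 7: leaves = {10,11,12}. Remove smallest leaf 10, emit neighbor 6.
Step 8: leaves = {6,11,12}. Remove smallest leaf 6, emit neighbor 9.
Step 9: leaves = {9,11,12}. Remove smallest leaf 9, emit neighbor 4.
Step 10: leaves = {11,12}. Remove smallest leaf 11, emit neighbor 4.
Done: 2 vertices remain (4, 12). Sequence = [5 9 3 11 4 11 6 9 4 4]

Answer: 5 9 3 11 4 11 6 9 4 4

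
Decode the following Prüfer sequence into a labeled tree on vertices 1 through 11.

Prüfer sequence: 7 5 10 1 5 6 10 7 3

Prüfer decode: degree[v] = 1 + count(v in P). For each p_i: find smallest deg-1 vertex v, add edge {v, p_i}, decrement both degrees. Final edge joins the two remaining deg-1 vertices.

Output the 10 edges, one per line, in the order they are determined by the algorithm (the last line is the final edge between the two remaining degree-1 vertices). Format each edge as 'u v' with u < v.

Initial degrees: {1:2, 2:1, 3:2, 4:1, 5:3, 6:2, 7:3, 8:1, 9:1, 10:3, 11:1}
Step 1: smallest deg-1 vertex = 2, p_1 = 7. Add edge {2,7}. Now deg[2]=0, deg[7]=2.
Step 2: smallest deg-1 vertex = 4, p_2 = 5. Add edge {4,5}. Now deg[4]=0, deg[5]=2.
Step 3: smallest deg-1 vertex = 8, p_3 = 10. Add edge {8,10}. Now deg[8]=0, deg[10]=2.
Step 4: smallest deg-1 vertex = 9, p_4 = 1. Add edge {1,9}. Now deg[9]=0, deg[1]=1.
Step 5: smallest deg-1 vertex = 1, p_5 = 5. Add edge {1,5}. Now deg[1]=0, deg[5]=1.
Step 6: smallest deg-1 vertex = 5, p_6 = 6. Add edge {5,6}. Now deg[5]=0, deg[6]=1.
Step 7: smallest deg-1 vertex = 6, p_7 = 10. Add edge {6,10}. Now deg[6]=0, deg[10]=1.
Step 8: smallest deg-1 vertex = 10, p_8 = 7. Add edge {7,10}. Now deg[10]=0, deg[7]=1.
Step 9: smallest deg-1 vertex = 7, p_9 = 3. Add edge {3,7}. Now deg[7]=0, deg[3]=1.
Final: two remaining deg-1 vertices are 3, 11. Add edge {3,11}.

Answer: 2 7
4 5
8 10
1 9
1 5
5 6
6 10
7 10
3 7
3 11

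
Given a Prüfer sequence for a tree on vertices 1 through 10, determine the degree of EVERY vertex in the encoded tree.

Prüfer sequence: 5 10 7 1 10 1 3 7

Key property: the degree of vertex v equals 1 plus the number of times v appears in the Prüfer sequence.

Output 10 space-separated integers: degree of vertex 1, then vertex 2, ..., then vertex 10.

p_1 = 5: count[5] becomes 1
p_2 = 10: count[10] becomes 1
p_3 = 7: count[7] becomes 1
p_4 = 1: count[1] becomes 1
p_5 = 10: count[10] becomes 2
p_6 = 1: count[1] becomes 2
p_7 = 3: count[3] becomes 1
p_8 = 7: count[7] becomes 2
Degrees (1 + count): deg[1]=1+2=3, deg[2]=1+0=1, deg[3]=1+1=2, deg[4]=1+0=1, deg[5]=1+1=2, deg[6]=1+0=1, deg[7]=1+2=3, deg[8]=1+0=1, deg[9]=1+0=1, deg[10]=1+2=3

Answer: 3 1 2 1 2 1 3 1 1 3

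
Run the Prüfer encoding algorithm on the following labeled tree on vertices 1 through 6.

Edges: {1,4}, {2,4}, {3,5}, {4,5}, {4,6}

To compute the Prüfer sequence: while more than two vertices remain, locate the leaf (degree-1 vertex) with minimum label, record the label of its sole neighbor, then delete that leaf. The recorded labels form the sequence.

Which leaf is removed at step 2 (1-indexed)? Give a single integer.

Answer: 2

Derivation:
Step 1: current leaves = {1,2,3,6}. Remove leaf 1 (neighbor: 4).
Step 2: current leaves = {2,3,6}. Remove leaf 2 (neighbor: 4).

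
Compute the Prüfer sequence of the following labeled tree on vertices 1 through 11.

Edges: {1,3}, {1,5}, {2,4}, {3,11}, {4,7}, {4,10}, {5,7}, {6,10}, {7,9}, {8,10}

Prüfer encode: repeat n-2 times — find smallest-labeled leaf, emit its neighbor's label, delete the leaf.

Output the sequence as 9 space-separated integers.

Answer: 4 10 10 7 4 7 5 1 3

Derivation:
Step 1: leaves = {2,6,8,9,11}. Remove smallest leaf 2, emit neighbor 4.
Step 2: leaves = {6,8,9,11}. Remove smallest leaf 6, emit neighbor 10.
Step 3: leaves = {8,9,11}. Remove smallest leaf 8, emit neighbor 10.
Step 4: leaves = {9,10,11}. Remove smallest leaf 9, emit neighbor 7.
Step 5: leaves = {10,11}. Remove smallest leaf 10, emit neighbor 4.
Step 6: leaves = {4,11}. Remove smallest leaf 4, emit neighbor 7.
Step 7: leaves = {7,11}. Remove smallest leaf 7, emit neighbor 5.
Step 8: leaves = {5,11}. Remove smallest leaf 5, emit neighbor 1.
Step 9: leaves = {1,11}. Remove smallest leaf 1, emit neighbor 3.
Done: 2 vertices remain (3, 11). Sequence = [4 10 10 7 4 7 5 1 3]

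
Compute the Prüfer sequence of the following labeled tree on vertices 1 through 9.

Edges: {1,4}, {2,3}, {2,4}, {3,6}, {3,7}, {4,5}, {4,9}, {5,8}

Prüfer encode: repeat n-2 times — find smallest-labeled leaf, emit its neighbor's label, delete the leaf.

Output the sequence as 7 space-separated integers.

Answer: 4 3 3 2 4 5 4

Derivation:
Step 1: leaves = {1,6,7,8,9}. Remove smallest leaf 1, emit neighbor 4.
Step 2: leaves = {6,7,8,9}. Remove smallest leaf 6, emit neighbor 3.
Step 3: leaves = {7,8,9}. Remove smallest leaf 7, emit neighbor 3.
Step 4: leaves = {3,8,9}. Remove smallest leaf 3, emit neighbor 2.
Step 5: leaves = {2,8,9}. Remove smallest leaf 2, emit neighbor 4.
Step 6: leaves = {8,9}. Remove smallest leaf 8, emit neighbor 5.
Step 7: leaves = {5,9}. Remove smallest leaf 5, emit neighbor 4.
Done: 2 vertices remain (4, 9). Sequence = [4 3 3 2 4 5 4]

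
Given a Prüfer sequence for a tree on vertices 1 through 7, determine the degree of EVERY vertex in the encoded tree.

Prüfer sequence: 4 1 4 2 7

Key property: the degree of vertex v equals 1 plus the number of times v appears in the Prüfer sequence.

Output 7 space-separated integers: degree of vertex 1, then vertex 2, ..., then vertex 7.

p_1 = 4: count[4] becomes 1
p_2 = 1: count[1] becomes 1
p_3 = 4: count[4] becomes 2
p_4 = 2: count[2] becomes 1
p_5 = 7: count[7] becomes 1
Degrees (1 + count): deg[1]=1+1=2, deg[2]=1+1=2, deg[3]=1+0=1, deg[4]=1+2=3, deg[5]=1+0=1, deg[6]=1+0=1, deg[7]=1+1=2

Answer: 2 2 1 3 1 1 2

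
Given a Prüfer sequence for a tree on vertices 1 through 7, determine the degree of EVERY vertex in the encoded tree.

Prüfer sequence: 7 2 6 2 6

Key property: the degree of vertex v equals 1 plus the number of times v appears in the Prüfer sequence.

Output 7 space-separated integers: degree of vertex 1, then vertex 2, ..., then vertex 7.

Answer: 1 3 1 1 1 3 2

Derivation:
p_1 = 7: count[7] becomes 1
p_2 = 2: count[2] becomes 1
p_3 = 6: count[6] becomes 1
p_4 = 2: count[2] becomes 2
p_5 = 6: count[6] becomes 2
Degrees (1 + count): deg[1]=1+0=1, deg[2]=1+2=3, deg[3]=1+0=1, deg[4]=1+0=1, deg[5]=1+0=1, deg[6]=1+2=3, deg[7]=1+1=2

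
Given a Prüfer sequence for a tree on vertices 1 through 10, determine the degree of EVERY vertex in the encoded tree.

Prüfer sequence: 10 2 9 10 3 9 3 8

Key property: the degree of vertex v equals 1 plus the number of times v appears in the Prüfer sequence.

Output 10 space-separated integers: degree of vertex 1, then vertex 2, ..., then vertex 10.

p_1 = 10: count[10] becomes 1
p_2 = 2: count[2] becomes 1
p_3 = 9: count[9] becomes 1
p_4 = 10: count[10] becomes 2
p_5 = 3: count[3] becomes 1
p_6 = 9: count[9] becomes 2
p_7 = 3: count[3] becomes 2
p_8 = 8: count[8] becomes 1
Degrees (1 + count): deg[1]=1+0=1, deg[2]=1+1=2, deg[3]=1+2=3, deg[4]=1+0=1, deg[5]=1+0=1, deg[6]=1+0=1, deg[7]=1+0=1, deg[8]=1+1=2, deg[9]=1+2=3, deg[10]=1+2=3

Answer: 1 2 3 1 1 1 1 2 3 3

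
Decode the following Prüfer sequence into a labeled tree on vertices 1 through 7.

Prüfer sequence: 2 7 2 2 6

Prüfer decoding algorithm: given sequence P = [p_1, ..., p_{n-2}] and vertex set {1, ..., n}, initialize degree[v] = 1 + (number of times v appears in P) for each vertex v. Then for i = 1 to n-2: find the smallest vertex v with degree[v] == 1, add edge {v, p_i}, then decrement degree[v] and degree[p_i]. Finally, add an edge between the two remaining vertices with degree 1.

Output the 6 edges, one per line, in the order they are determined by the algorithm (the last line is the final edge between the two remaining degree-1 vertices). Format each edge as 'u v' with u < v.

Initial degrees: {1:1, 2:4, 3:1, 4:1, 5:1, 6:2, 7:2}
Step 1: smallest deg-1 vertex = 1, p_1 = 2. Add edge {1,2}. Now deg[1]=0, deg[2]=3.
Step 2: smallest deg-1 vertex = 3, p_2 = 7. Add edge {3,7}. Now deg[3]=0, deg[7]=1.
Step 3: smallest deg-1 vertex = 4, p_3 = 2. Add edge {2,4}. Now deg[4]=0, deg[2]=2.
Step 4: smallest deg-1 vertex = 5, p_4 = 2. Add edge {2,5}. Now deg[5]=0, deg[2]=1.
Step 5: smallest deg-1 vertex = 2, p_5 = 6. Add edge {2,6}. Now deg[2]=0, deg[6]=1.
Final: two remaining deg-1 vertices are 6, 7. Add edge {6,7}.

Answer: 1 2
3 7
2 4
2 5
2 6
6 7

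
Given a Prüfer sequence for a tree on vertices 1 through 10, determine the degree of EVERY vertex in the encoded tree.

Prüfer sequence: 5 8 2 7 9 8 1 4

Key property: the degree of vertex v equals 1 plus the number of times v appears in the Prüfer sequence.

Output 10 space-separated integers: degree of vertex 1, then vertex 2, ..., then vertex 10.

Answer: 2 2 1 2 2 1 2 3 2 1

Derivation:
p_1 = 5: count[5] becomes 1
p_2 = 8: count[8] becomes 1
p_3 = 2: count[2] becomes 1
p_4 = 7: count[7] becomes 1
p_5 = 9: count[9] becomes 1
p_6 = 8: count[8] becomes 2
p_7 = 1: count[1] becomes 1
p_8 = 4: count[4] becomes 1
Degrees (1 + count): deg[1]=1+1=2, deg[2]=1+1=2, deg[3]=1+0=1, deg[4]=1+1=2, deg[5]=1+1=2, deg[6]=1+0=1, deg[7]=1+1=2, deg[8]=1+2=3, deg[9]=1+1=2, deg[10]=1+0=1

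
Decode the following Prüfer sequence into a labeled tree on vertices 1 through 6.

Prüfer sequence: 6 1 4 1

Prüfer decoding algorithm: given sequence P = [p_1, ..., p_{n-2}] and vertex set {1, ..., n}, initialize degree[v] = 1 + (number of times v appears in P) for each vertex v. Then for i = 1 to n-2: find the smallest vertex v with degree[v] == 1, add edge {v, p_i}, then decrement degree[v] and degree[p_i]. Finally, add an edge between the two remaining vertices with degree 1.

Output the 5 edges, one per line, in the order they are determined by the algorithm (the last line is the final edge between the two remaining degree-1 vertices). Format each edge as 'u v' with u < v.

Answer: 2 6
1 3
4 5
1 4
1 6

Derivation:
Initial degrees: {1:3, 2:1, 3:1, 4:2, 5:1, 6:2}
Step 1: smallest deg-1 vertex = 2, p_1 = 6. Add edge {2,6}. Now deg[2]=0, deg[6]=1.
Step 2: smallest deg-1 vertex = 3, p_2 = 1. Add edge {1,3}. Now deg[3]=0, deg[1]=2.
Step 3: smallest deg-1 vertex = 5, p_3 = 4. Add edge {4,5}. Now deg[5]=0, deg[4]=1.
Step 4: smallest deg-1 vertex = 4, p_4 = 1. Add edge {1,4}. Now deg[4]=0, deg[1]=1.
Final: two remaining deg-1 vertices are 1, 6. Add edge {1,6}.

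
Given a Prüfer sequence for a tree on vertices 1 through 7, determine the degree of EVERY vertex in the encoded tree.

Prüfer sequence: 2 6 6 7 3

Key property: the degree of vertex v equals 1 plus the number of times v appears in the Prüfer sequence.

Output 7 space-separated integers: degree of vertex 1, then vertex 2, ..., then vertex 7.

Answer: 1 2 2 1 1 3 2

Derivation:
p_1 = 2: count[2] becomes 1
p_2 = 6: count[6] becomes 1
p_3 = 6: count[6] becomes 2
p_4 = 7: count[7] becomes 1
p_5 = 3: count[3] becomes 1
Degrees (1 + count): deg[1]=1+0=1, deg[2]=1+1=2, deg[3]=1+1=2, deg[4]=1+0=1, deg[5]=1+0=1, deg[6]=1+2=3, deg[7]=1+1=2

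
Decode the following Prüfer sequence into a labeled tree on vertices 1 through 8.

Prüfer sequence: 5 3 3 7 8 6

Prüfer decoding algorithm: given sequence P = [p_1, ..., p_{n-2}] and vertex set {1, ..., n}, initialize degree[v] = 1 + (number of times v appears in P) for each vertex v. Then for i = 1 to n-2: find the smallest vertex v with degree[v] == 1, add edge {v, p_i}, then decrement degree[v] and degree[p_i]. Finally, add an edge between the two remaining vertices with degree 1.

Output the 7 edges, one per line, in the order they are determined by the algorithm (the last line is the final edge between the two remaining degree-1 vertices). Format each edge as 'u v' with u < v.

Initial degrees: {1:1, 2:1, 3:3, 4:1, 5:2, 6:2, 7:2, 8:2}
Step 1: smallest deg-1 vertex = 1, p_1 = 5. Add edge {1,5}. Now deg[1]=0, deg[5]=1.
Step 2: smallest deg-1 vertex = 2, p_2 = 3. Add edge {2,3}. Now deg[2]=0, deg[3]=2.
Step 3: smallest deg-1 vertex = 4, p_3 = 3. Add edge {3,4}. Now deg[4]=0, deg[3]=1.
Step 4: smallest deg-1 vertex = 3, p_4 = 7. Add edge {3,7}. Now deg[3]=0, deg[7]=1.
Step 5: smallest deg-1 vertex = 5, p_5 = 8. Add edge {5,8}. Now deg[5]=0, deg[8]=1.
Step 6: smallest deg-1 vertex = 7, p_6 = 6. Add edge {6,7}. Now deg[7]=0, deg[6]=1.
Final: two remaining deg-1 vertices are 6, 8. Add edge {6,8}.

Answer: 1 5
2 3
3 4
3 7
5 8
6 7
6 8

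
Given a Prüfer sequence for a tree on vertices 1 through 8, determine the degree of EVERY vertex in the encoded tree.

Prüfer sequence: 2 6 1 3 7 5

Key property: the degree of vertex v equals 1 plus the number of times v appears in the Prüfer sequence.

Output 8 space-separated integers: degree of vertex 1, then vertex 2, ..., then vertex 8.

Answer: 2 2 2 1 2 2 2 1

Derivation:
p_1 = 2: count[2] becomes 1
p_2 = 6: count[6] becomes 1
p_3 = 1: count[1] becomes 1
p_4 = 3: count[3] becomes 1
p_5 = 7: count[7] becomes 1
p_6 = 5: count[5] becomes 1
Degrees (1 + count): deg[1]=1+1=2, deg[2]=1+1=2, deg[3]=1+1=2, deg[4]=1+0=1, deg[5]=1+1=2, deg[6]=1+1=2, deg[7]=1+1=2, deg[8]=1+0=1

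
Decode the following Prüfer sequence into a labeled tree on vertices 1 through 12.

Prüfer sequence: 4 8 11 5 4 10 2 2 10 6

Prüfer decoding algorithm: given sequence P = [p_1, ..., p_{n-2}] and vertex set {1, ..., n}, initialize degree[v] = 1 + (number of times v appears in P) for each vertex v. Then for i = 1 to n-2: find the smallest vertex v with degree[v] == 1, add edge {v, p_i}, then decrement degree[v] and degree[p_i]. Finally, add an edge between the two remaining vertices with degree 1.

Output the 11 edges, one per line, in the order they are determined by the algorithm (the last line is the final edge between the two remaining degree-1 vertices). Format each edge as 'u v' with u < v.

Answer: 1 4
3 8
7 11
5 8
4 5
4 10
2 9
2 11
2 10
6 10
6 12

Derivation:
Initial degrees: {1:1, 2:3, 3:1, 4:3, 5:2, 6:2, 7:1, 8:2, 9:1, 10:3, 11:2, 12:1}
Step 1: smallest deg-1 vertex = 1, p_1 = 4. Add edge {1,4}. Now deg[1]=0, deg[4]=2.
Step 2: smallest deg-1 vertex = 3, p_2 = 8. Add edge {3,8}. Now deg[3]=0, deg[8]=1.
Step 3: smallest deg-1 vertex = 7, p_3 = 11. Add edge {7,11}. Now deg[7]=0, deg[11]=1.
Step 4: smallest deg-1 vertex = 8, p_4 = 5. Add edge {5,8}. Now deg[8]=0, deg[5]=1.
Step 5: smallest deg-1 vertex = 5, p_5 = 4. Add edge {4,5}. Now deg[5]=0, deg[4]=1.
Step 6: smallest deg-1 vertex = 4, p_6 = 10. Add edge {4,10}. Now deg[4]=0, deg[10]=2.
Step 7: smallest deg-1 vertex = 9, p_7 = 2. Add edge {2,9}. Now deg[9]=0, deg[2]=2.
Step 8: smallest deg-1 vertex = 11, p_8 = 2. Add edge {2,11}. Now deg[11]=0, deg[2]=1.
Step 9: smallest deg-1 vertex = 2, p_9 = 10. Add edge {2,10}. Now deg[2]=0, deg[10]=1.
Step 10: smallest deg-1 vertex = 10, p_10 = 6. Add edge {6,10}. Now deg[10]=0, deg[6]=1.
Final: two remaining deg-1 vertices are 6, 12. Add edge {6,12}.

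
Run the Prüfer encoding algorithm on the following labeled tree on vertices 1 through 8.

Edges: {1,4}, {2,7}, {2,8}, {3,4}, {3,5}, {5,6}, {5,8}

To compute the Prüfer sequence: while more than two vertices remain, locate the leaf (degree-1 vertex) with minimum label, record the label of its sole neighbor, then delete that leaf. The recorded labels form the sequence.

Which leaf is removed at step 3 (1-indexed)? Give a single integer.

Step 1: current leaves = {1,6,7}. Remove leaf 1 (neighbor: 4).
Step 2: current leaves = {4,6,7}. Remove leaf 4 (neighbor: 3).
Step 3: current leaves = {3,6,7}. Remove leaf 3 (neighbor: 5).

Answer: 3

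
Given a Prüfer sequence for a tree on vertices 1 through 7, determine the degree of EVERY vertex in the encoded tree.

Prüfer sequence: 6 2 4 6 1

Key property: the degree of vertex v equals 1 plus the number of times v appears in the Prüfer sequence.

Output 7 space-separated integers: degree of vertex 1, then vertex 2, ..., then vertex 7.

p_1 = 6: count[6] becomes 1
p_2 = 2: count[2] becomes 1
p_3 = 4: count[4] becomes 1
p_4 = 6: count[6] becomes 2
p_5 = 1: count[1] becomes 1
Degrees (1 + count): deg[1]=1+1=2, deg[2]=1+1=2, deg[3]=1+0=1, deg[4]=1+1=2, deg[5]=1+0=1, deg[6]=1+2=3, deg[7]=1+0=1

Answer: 2 2 1 2 1 3 1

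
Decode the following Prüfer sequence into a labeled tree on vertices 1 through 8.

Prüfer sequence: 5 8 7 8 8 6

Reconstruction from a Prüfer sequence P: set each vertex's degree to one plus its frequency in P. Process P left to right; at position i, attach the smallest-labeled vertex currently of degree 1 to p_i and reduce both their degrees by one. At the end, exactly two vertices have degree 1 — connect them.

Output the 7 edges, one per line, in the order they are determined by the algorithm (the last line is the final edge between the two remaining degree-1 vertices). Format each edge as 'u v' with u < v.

Answer: 1 5
2 8
3 7
4 8
5 8
6 7
6 8

Derivation:
Initial degrees: {1:1, 2:1, 3:1, 4:1, 5:2, 6:2, 7:2, 8:4}
Step 1: smallest deg-1 vertex = 1, p_1 = 5. Add edge {1,5}. Now deg[1]=0, deg[5]=1.
Step 2: smallest deg-1 vertex = 2, p_2 = 8. Add edge {2,8}. Now deg[2]=0, deg[8]=3.
Step 3: smallest deg-1 vertex = 3, p_3 = 7. Add edge {3,7}. Now deg[3]=0, deg[7]=1.
Step 4: smallest deg-1 vertex = 4, p_4 = 8. Add edge {4,8}. Now deg[4]=0, deg[8]=2.
Step 5: smallest deg-1 vertex = 5, p_5 = 8. Add edge {5,8}. Now deg[5]=0, deg[8]=1.
Step 6: smallest deg-1 vertex = 7, p_6 = 6. Add edge {6,7}. Now deg[7]=0, deg[6]=1.
Final: two remaining deg-1 vertices are 6, 8. Add edge {6,8}.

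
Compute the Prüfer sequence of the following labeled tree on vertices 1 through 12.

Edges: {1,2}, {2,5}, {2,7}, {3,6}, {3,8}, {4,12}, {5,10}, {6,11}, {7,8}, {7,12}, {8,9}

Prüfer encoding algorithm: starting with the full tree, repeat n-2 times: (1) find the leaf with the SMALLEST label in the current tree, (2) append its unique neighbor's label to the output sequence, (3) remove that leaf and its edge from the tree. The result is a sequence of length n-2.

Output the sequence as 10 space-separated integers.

Answer: 2 12 8 5 2 7 6 3 8 7

Derivation:
Step 1: leaves = {1,4,9,10,11}. Remove smallest leaf 1, emit neighbor 2.
Step 2: leaves = {4,9,10,11}. Remove smallest leaf 4, emit neighbor 12.
Step 3: leaves = {9,10,11,12}. Remove smallest leaf 9, emit neighbor 8.
Step 4: leaves = {10,11,12}. Remove smallest leaf 10, emit neighbor 5.
Step 5: leaves = {5,11,12}. Remove smallest leaf 5, emit neighbor 2.
Step 6: leaves = {2,11,12}. Remove smallest leaf 2, emit neighbor 7.
Step 7: leaves = {11,12}. Remove smallest leaf 11, emit neighbor 6.
Step 8: leaves = {6,12}. Remove smallest leaf 6, emit neighbor 3.
Step 9: leaves = {3,12}. Remove smallest leaf 3, emit neighbor 8.
Step 10: leaves = {8,12}. Remove smallest leaf 8, emit neighbor 7.
Done: 2 vertices remain (7, 12). Sequence = [2 12 8 5 2 7 6 3 8 7]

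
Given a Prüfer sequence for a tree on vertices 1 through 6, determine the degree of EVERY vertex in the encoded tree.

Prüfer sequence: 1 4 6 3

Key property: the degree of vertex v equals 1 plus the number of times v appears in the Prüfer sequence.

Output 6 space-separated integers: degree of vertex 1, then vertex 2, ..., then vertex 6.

p_1 = 1: count[1] becomes 1
p_2 = 4: count[4] becomes 1
p_3 = 6: count[6] becomes 1
p_4 = 3: count[3] becomes 1
Degrees (1 + count): deg[1]=1+1=2, deg[2]=1+0=1, deg[3]=1+1=2, deg[4]=1+1=2, deg[5]=1+0=1, deg[6]=1+1=2

Answer: 2 1 2 2 1 2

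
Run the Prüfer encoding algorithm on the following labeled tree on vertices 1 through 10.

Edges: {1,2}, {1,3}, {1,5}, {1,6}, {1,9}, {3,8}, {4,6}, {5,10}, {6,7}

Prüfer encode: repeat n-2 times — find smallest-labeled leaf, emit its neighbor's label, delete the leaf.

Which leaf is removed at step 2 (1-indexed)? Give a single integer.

Answer: 4

Derivation:
Step 1: current leaves = {2,4,7,8,9,10}. Remove leaf 2 (neighbor: 1).
Step 2: current leaves = {4,7,8,9,10}. Remove leaf 4 (neighbor: 6).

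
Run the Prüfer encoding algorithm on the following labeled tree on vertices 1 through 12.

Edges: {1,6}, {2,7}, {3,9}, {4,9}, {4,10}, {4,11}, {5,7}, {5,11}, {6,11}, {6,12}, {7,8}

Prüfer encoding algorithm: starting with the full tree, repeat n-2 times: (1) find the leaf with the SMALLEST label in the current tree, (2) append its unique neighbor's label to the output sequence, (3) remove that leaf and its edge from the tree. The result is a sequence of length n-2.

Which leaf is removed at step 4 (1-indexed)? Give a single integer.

Step 1: current leaves = {1,2,3,8,10,12}. Remove leaf 1 (neighbor: 6).
Step 2: current leaves = {2,3,8,10,12}. Remove leaf 2 (neighbor: 7).
Step 3: current leaves = {3,8,10,12}. Remove leaf 3 (neighbor: 9).
Step 4: current leaves = {8,9,10,12}. Remove leaf 8 (neighbor: 7).

Answer: 8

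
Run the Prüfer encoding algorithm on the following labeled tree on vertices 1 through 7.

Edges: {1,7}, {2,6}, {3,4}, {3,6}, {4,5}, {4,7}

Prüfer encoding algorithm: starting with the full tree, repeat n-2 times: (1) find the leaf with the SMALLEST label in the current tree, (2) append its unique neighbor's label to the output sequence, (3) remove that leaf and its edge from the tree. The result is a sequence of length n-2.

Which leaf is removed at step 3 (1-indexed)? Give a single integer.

Answer: 5

Derivation:
Step 1: current leaves = {1,2,5}. Remove leaf 1 (neighbor: 7).
Step 2: current leaves = {2,5,7}. Remove leaf 2 (neighbor: 6).
Step 3: current leaves = {5,6,7}. Remove leaf 5 (neighbor: 4).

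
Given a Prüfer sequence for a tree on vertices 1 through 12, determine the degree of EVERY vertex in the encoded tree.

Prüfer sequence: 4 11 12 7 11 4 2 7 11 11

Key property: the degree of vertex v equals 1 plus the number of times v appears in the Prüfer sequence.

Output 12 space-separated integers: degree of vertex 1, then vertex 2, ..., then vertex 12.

Answer: 1 2 1 3 1 1 3 1 1 1 5 2

Derivation:
p_1 = 4: count[4] becomes 1
p_2 = 11: count[11] becomes 1
p_3 = 12: count[12] becomes 1
p_4 = 7: count[7] becomes 1
p_5 = 11: count[11] becomes 2
p_6 = 4: count[4] becomes 2
p_7 = 2: count[2] becomes 1
p_8 = 7: count[7] becomes 2
p_9 = 11: count[11] becomes 3
p_10 = 11: count[11] becomes 4
Degrees (1 + count): deg[1]=1+0=1, deg[2]=1+1=2, deg[3]=1+0=1, deg[4]=1+2=3, deg[5]=1+0=1, deg[6]=1+0=1, deg[7]=1+2=3, deg[8]=1+0=1, deg[9]=1+0=1, deg[10]=1+0=1, deg[11]=1+4=5, deg[12]=1+1=2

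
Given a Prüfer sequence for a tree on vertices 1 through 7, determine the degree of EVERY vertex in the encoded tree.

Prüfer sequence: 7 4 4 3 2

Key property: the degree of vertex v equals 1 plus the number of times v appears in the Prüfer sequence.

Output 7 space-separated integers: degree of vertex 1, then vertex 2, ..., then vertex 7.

p_1 = 7: count[7] becomes 1
p_2 = 4: count[4] becomes 1
p_3 = 4: count[4] becomes 2
p_4 = 3: count[3] becomes 1
p_5 = 2: count[2] becomes 1
Degrees (1 + count): deg[1]=1+0=1, deg[2]=1+1=2, deg[3]=1+1=2, deg[4]=1+2=3, deg[5]=1+0=1, deg[6]=1+0=1, deg[7]=1+1=2

Answer: 1 2 2 3 1 1 2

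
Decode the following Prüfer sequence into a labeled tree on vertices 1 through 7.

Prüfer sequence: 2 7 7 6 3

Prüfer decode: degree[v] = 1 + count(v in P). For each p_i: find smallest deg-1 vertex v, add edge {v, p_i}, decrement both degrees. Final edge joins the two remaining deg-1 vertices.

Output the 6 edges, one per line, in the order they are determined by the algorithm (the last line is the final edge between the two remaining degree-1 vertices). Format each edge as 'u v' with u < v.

Answer: 1 2
2 7
4 7
5 6
3 6
3 7

Derivation:
Initial degrees: {1:1, 2:2, 3:2, 4:1, 5:1, 6:2, 7:3}
Step 1: smallest deg-1 vertex = 1, p_1 = 2. Add edge {1,2}. Now deg[1]=0, deg[2]=1.
Step 2: smallest deg-1 vertex = 2, p_2 = 7. Add edge {2,7}. Now deg[2]=0, deg[7]=2.
Step 3: smallest deg-1 vertex = 4, p_3 = 7. Add edge {4,7}. Now deg[4]=0, deg[7]=1.
Step 4: smallest deg-1 vertex = 5, p_4 = 6. Add edge {5,6}. Now deg[5]=0, deg[6]=1.
Step 5: smallest deg-1 vertex = 6, p_5 = 3. Add edge {3,6}. Now deg[6]=0, deg[3]=1.
Final: two remaining deg-1 vertices are 3, 7. Add edge {3,7}.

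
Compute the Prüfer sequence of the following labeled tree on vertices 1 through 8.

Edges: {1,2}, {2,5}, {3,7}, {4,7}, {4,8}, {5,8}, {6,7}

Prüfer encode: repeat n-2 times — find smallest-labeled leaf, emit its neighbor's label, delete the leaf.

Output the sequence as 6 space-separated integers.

Answer: 2 5 7 8 7 4

Derivation:
Step 1: leaves = {1,3,6}. Remove smallest leaf 1, emit neighbor 2.
Step 2: leaves = {2,3,6}. Remove smallest leaf 2, emit neighbor 5.
Step 3: leaves = {3,5,6}. Remove smallest leaf 3, emit neighbor 7.
Step 4: leaves = {5,6}. Remove smallest leaf 5, emit neighbor 8.
Step 5: leaves = {6,8}. Remove smallest leaf 6, emit neighbor 7.
Step 6: leaves = {7,8}. Remove smallest leaf 7, emit neighbor 4.
Done: 2 vertices remain (4, 8). Sequence = [2 5 7 8 7 4]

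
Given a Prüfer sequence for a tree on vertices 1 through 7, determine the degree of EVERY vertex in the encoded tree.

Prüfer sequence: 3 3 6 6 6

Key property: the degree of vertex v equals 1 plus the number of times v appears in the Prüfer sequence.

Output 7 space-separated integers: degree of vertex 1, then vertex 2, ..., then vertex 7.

Answer: 1 1 3 1 1 4 1

Derivation:
p_1 = 3: count[3] becomes 1
p_2 = 3: count[3] becomes 2
p_3 = 6: count[6] becomes 1
p_4 = 6: count[6] becomes 2
p_5 = 6: count[6] becomes 3
Degrees (1 + count): deg[1]=1+0=1, deg[2]=1+0=1, deg[3]=1+2=3, deg[4]=1+0=1, deg[5]=1+0=1, deg[6]=1+3=4, deg[7]=1+0=1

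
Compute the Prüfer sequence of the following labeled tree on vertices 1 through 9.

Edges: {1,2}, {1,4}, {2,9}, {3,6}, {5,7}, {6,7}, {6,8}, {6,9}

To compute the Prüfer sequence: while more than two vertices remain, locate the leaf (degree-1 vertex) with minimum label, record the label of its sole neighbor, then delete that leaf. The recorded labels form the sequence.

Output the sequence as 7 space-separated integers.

Step 1: leaves = {3,4,5,8}. Remove smallest leaf 3, emit neighbor 6.
Step 2: leaves = {4,5,8}. Remove smallest leaf 4, emit neighbor 1.
Step 3: leaves = {1,5,8}. Remove smallest leaf 1, emit neighbor 2.
Step 4: leaves = {2,5,8}. Remove smallest leaf 2, emit neighbor 9.
Step 5: leaves = {5,8,9}. Remove smallest leaf 5, emit neighbor 7.
Step 6: leaves = {7,8,9}. Remove smallest leaf 7, emit neighbor 6.
Step 7: leaves = {8,9}. Remove smallest leaf 8, emit neighbor 6.
Done: 2 vertices remain (6, 9). Sequence = [6 1 2 9 7 6 6]

Answer: 6 1 2 9 7 6 6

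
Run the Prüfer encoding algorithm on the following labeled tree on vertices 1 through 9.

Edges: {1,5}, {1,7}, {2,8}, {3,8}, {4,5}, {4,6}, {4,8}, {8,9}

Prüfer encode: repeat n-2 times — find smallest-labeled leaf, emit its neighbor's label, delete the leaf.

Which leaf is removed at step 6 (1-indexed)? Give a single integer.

Answer: 5

Derivation:
Step 1: current leaves = {2,3,6,7,9}. Remove leaf 2 (neighbor: 8).
Step 2: current leaves = {3,6,7,9}. Remove leaf 3 (neighbor: 8).
Step 3: current leaves = {6,7,9}. Remove leaf 6 (neighbor: 4).
Step 4: current leaves = {7,9}. Remove leaf 7 (neighbor: 1).
Step 5: current leaves = {1,9}. Remove leaf 1 (neighbor: 5).
Step 6: current leaves = {5,9}. Remove leaf 5 (neighbor: 4).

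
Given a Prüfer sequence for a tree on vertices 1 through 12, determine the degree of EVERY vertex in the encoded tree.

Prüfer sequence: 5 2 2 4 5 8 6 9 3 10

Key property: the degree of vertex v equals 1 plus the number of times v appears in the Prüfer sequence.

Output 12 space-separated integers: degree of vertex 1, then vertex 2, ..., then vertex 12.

p_1 = 5: count[5] becomes 1
p_2 = 2: count[2] becomes 1
p_3 = 2: count[2] becomes 2
p_4 = 4: count[4] becomes 1
p_5 = 5: count[5] becomes 2
p_6 = 8: count[8] becomes 1
p_7 = 6: count[6] becomes 1
p_8 = 9: count[9] becomes 1
p_9 = 3: count[3] becomes 1
p_10 = 10: count[10] becomes 1
Degrees (1 + count): deg[1]=1+0=1, deg[2]=1+2=3, deg[3]=1+1=2, deg[4]=1+1=2, deg[5]=1+2=3, deg[6]=1+1=2, deg[7]=1+0=1, deg[8]=1+1=2, deg[9]=1+1=2, deg[10]=1+1=2, deg[11]=1+0=1, deg[12]=1+0=1

Answer: 1 3 2 2 3 2 1 2 2 2 1 1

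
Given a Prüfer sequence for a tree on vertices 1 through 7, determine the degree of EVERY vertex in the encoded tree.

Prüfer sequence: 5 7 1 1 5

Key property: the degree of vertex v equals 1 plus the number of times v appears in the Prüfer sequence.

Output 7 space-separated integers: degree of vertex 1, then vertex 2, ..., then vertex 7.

Answer: 3 1 1 1 3 1 2

Derivation:
p_1 = 5: count[5] becomes 1
p_2 = 7: count[7] becomes 1
p_3 = 1: count[1] becomes 1
p_4 = 1: count[1] becomes 2
p_5 = 5: count[5] becomes 2
Degrees (1 + count): deg[1]=1+2=3, deg[2]=1+0=1, deg[3]=1+0=1, deg[4]=1+0=1, deg[5]=1+2=3, deg[6]=1+0=1, deg[7]=1+1=2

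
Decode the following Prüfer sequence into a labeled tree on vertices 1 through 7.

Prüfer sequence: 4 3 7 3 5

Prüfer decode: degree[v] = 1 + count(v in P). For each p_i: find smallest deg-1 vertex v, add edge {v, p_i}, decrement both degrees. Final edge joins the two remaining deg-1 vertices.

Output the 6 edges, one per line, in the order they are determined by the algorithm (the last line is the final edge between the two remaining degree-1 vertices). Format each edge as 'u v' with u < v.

Initial degrees: {1:1, 2:1, 3:3, 4:2, 5:2, 6:1, 7:2}
Step 1: smallest deg-1 vertex = 1, p_1 = 4. Add edge {1,4}. Now deg[1]=0, deg[4]=1.
Step 2: smallest deg-1 vertex = 2, p_2 = 3. Add edge {2,3}. Now deg[2]=0, deg[3]=2.
Step 3: smallest deg-1 vertex = 4, p_3 = 7. Add edge {4,7}. Now deg[4]=0, deg[7]=1.
Step 4: smallest deg-1 vertex = 6, p_4 = 3. Add edge {3,6}. Now deg[6]=0, deg[3]=1.
Step 5: smallest deg-1 vertex = 3, p_5 = 5. Add edge {3,5}. Now deg[3]=0, deg[5]=1.
Final: two remaining deg-1 vertices are 5, 7. Add edge {5,7}.

Answer: 1 4
2 3
4 7
3 6
3 5
5 7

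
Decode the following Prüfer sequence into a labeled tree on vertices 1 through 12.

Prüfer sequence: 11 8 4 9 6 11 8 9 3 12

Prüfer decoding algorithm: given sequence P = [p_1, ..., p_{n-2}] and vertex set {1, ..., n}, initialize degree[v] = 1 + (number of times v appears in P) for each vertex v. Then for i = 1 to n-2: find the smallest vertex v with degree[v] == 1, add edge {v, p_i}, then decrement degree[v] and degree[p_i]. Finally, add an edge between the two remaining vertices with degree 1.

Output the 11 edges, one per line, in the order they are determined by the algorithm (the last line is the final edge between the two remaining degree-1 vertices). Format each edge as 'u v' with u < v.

Answer: 1 11
2 8
4 5
4 9
6 7
6 11
8 10
8 9
3 9
3 12
11 12

Derivation:
Initial degrees: {1:1, 2:1, 3:2, 4:2, 5:1, 6:2, 7:1, 8:3, 9:3, 10:1, 11:3, 12:2}
Step 1: smallest deg-1 vertex = 1, p_1 = 11. Add edge {1,11}. Now deg[1]=0, deg[11]=2.
Step 2: smallest deg-1 vertex = 2, p_2 = 8. Add edge {2,8}. Now deg[2]=0, deg[8]=2.
Step 3: smallest deg-1 vertex = 5, p_3 = 4. Add edge {4,5}. Now deg[5]=0, deg[4]=1.
Step 4: smallest deg-1 vertex = 4, p_4 = 9. Add edge {4,9}. Now deg[4]=0, deg[9]=2.
Step 5: smallest deg-1 vertex = 7, p_5 = 6. Add edge {6,7}. Now deg[7]=0, deg[6]=1.
Step 6: smallest deg-1 vertex = 6, p_6 = 11. Add edge {6,11}. Now deg[6]=0, deg[11]=1.
Step 7: smallest deg-1 vertex = 10, p_7 = 8. Add edge {8,10}. Now deg[10]=0, deg[8]=1.
Step 8: smallest deg-1 vertex = 8, p_8 = 9. Add edge {8,9}. Now deg[8]=0, deg[9]=1.
Step 9: smallest deg-1 vertex = 9, p_9 = 3. Add edge {3,9}. Now deg[9]=0, deg[3]=1.
Step 10: smallest deg-1 vertex = 3, p_10 = 12. Add edge {3,12}. Now deg[3]=0, deg[12]=1.
Final: two remaining deg-1 vertices are 11, 12. Add edge {11,12}.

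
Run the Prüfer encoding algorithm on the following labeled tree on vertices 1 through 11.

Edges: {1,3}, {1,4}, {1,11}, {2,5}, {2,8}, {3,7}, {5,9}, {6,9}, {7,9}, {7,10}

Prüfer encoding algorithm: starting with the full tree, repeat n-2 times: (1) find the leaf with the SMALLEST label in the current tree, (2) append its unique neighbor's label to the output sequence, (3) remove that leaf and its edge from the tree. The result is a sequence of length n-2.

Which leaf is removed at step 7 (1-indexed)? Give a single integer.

Answer: 10

Derivation:
Step 1: current leaves = {4,6,8,10,11}. Remove leaf 4 (neighbor: 1).
Step 2: current leaves = {6,8,10,11}. Remove leaf 6 (neighbor: 9).
Step 3: current leaves = {8,10,11}. Remove leaf 8 (neighbor: 2).
Step 4: current leaves = {2,10,11}. Remove leaf 2 (neighbor: 5).
Step 5: current leaves = {5,10,11}. Remove leaf 5 (neighbor: 9).
Step 6: current leaves = {9,10,11}. Remove leaf 9 (neighbor: 7).
Step 7: current leaves = {10,11}. Remove leaf 10 (neighbor: 7).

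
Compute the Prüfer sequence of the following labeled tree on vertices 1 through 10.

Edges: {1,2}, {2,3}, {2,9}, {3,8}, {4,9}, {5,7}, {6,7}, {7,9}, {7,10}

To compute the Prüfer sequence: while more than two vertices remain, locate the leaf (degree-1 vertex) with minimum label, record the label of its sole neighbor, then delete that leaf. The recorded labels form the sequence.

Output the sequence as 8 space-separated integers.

Step 1: leaves = {1,4,5,6,8,10}. Remove smallest leaf 1, emit neighbor 2.
Step 2: leaves = {4,5,6,8,10}. Remove smallest leaf 4, emit neighbor 9.
Step 3: leaves = {5,6,8,10}. Remove smallest leaf 5, emit neighbor 7.
Step 4: leaves = {6,8,10}. Remove smallest leaf 6, emit neighbor 7.
Step 5: leaves = {8,10}. Remove smallest leaf 8, emit neighbor 3.
Step 6: leaves = {3,10}. Remove smallest leaf 3, emit neighbor 2.
Step 7: leaves = {2,10}. Remove smallest leaf 2, emit neighbor 9.
Step 8: leaves = {9,10}. Remove smallest leaf 9, emit neighbor 7.
Done: 2 vertices remain (7, 10). Sequence = [2 9 7 7 3 2 9 7]

Answer: 2 9 7 7 3 2 9 7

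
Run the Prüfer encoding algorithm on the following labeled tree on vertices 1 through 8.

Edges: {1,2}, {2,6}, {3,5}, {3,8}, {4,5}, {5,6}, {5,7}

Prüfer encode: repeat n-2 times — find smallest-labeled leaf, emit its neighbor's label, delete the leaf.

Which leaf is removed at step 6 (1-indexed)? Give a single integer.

Step 1: current leaves = {1,4,7,8}. Remove leaf 1 (neighbor: 2).
Step 2: current leaves = {2,4,7,8}. Remove leaf 2 (neighbor: 6).
Step 3: current leaves = {4,6,7,8}. Remove leaf 4 (neighbor: 5).
Step 4: current leaves = {6,7,8}. Remove leaf 6 (neighbor: 5).
Step 5: current leaves = {7,8}. Remove leaf 7 (neighbor: 5).
Step 6: current leaves = {5,8}. Remove leaf 5 (neighbor: 3).

Answer: 5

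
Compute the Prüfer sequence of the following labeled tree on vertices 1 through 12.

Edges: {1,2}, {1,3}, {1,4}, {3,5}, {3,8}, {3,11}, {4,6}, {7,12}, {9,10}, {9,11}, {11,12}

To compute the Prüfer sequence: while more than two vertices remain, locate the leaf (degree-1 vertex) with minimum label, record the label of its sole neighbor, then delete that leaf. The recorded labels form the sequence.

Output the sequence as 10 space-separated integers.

Answer: 1 3 4 1 3 12 3 11 9 11

Derivation:
Step 1: leaves = {2,5,6,7,8,10}. Remove smallest leaf 2, emit neighbor 1.
Step 2: leaves = {5,6,7,8,10}. Remove smallest leaf 5, emit neighbor 3.
Step 3: leaves = {6,7,8,10}. Remove smallest leaf 6, emit neighbor 4.
Step 4: leaves = {4,7,8,10}. Remove smallest leaf 4, emit neighbor 1.
Step 5: leaves = {1,7,8,10}. Remove smallest leaf 1, emit neighbor 3.
Step 6: leaves = {7,8,10}. Remove smallest leaf 7, emit neighbor 12.
Step 7: leaves = {8,10,12}. Remove smallest leaf 8, emit neighbor 3.
Step 8: leaves = {3,10,12}. Remove smallest leaf 3, emit neighbor 11.
Step 9: leaves = {10,12}. Remove smallest leaf 10, emit neighbor 9.
Step 10: leaves = {9,12}. Remove smallest leaf 9, emit neighbor 11.
Done: 2 vertices remain (11, 12). Sequence = [1 3 4 1 3 12 3 11 9 11]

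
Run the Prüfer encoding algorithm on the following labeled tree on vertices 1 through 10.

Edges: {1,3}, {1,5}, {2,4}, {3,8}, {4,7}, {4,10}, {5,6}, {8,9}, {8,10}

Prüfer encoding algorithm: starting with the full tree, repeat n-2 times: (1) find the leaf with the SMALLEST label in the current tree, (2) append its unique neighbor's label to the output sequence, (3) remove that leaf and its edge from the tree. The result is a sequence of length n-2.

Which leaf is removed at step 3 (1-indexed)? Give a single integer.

Step 1: current leaves = {2,6,7,9}. Remove leaf 2 (neighbor: 4).
Step 2: current leaves = {6,7,9}. Remove leaf 6 (neighbor: 5).
Step 3: current leaves = {5,7,9}. Remove leaf 5 (neighbor: 1).

Answer: 5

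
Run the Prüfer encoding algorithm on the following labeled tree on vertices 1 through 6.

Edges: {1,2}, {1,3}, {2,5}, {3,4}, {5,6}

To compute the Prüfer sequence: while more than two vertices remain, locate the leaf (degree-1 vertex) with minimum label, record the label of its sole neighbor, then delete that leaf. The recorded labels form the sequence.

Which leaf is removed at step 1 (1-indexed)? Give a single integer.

Answer: 4

Derivation:
Step 1: current leaves = {4,6}. Remove leaf 4 (neighbor: 3).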